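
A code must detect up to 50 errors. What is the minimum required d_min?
Detecting e errors requires d_min ≥ e + 1 = 50 + 1 = 51.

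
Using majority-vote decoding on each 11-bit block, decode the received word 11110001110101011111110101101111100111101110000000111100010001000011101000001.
Split into 11-bit blocks and majority-vote each:
  block 1 = 11110001110: 7 ones, 4 zeros → 1
  block 2 = 10101111111: 9 ones, 2 zeros → 1
  block 3 = 01011011111: 8 ones, 3 zeros → 1
  block 4 = 00111101110: 7 ones, 4 zeros → 1
  block 5 = 00000011110: 4 ones, 7 zeros → 0
  block 6 = 00100010000: 2 ones, 9 zeros → 0
  block 7 = 11101000001: 5 ones, 6 zeros → 0
Decoded = 1111000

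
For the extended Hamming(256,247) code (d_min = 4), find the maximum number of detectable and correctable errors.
Detection only: up to d_min − 1 = 3 errors.
Correction: up to ⌊(d_min − 1)/2⌋ = ⌊3/2⌋ = 1 errors.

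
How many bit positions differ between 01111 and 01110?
XOR = 00001, count of 1s = 1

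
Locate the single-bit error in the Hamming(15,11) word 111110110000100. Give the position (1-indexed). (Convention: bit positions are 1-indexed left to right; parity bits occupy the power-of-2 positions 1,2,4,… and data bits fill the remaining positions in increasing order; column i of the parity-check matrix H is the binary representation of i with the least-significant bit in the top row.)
Syndrome s = H · r^T (mod 2), r = 111110110000100:
  s[0] = (101010101010101)·(111110110000100) mod 2 = 1+0+1+0+1+0+1+0+0+0+0+0+1+0+0 mod 2 = 1
  s[1] = (011001100110011)·(111110110000100) mod 2 = 0+1+1+0+0+0+1+0+0+0+0+0+0+0+0 mod 2 = 1
  s[2] = (000111100001111)·(111110110000100) mod 2 = 0+0+0+1+1+0+1+0+0+0+0+0+1+0+0 mod 2 = 0
  s[3] = (000000011111111)·(111110110000100) mod 2 = 0+0+0+0+0+0+0+1+0+0+0+0+1+0+0 mod 2 = 0
Syndrome = 1100
Column i of H is the binary representation of i, so the syndrome is the binary index of the flipped bit.
Read s = 1100 with s[0] as LSB: 1·2^0 + 1·2^1 + 0·2^2 + 0·2^3 = 3.
Error is at bit position 3.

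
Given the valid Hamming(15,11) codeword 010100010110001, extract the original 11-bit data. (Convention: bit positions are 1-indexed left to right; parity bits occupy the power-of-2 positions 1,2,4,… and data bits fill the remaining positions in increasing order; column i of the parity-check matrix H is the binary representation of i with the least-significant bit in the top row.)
Parity bits occupy power-of-2 positions; data bits are at positions {3,5,6,7,9,10,11,12,13,14,15} (1-indexed).
Extract: c[3]=0 c[5]=0 c[6]=0 c[7]=0 c[9]=0 c[10]=1 c[11]=1 c[12]=0 c[13]=0 c[14]=0 c[15]=1
Data = 00000110001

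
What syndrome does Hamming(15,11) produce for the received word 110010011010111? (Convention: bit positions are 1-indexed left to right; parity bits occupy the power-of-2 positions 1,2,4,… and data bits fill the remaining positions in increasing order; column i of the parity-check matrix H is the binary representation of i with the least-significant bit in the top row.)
Syndrome s = H · r^T (mod 2), r = 110010011010111:
  s[0] = (101010101010101)·(110010011010111) mod 2 = 1+0+0+0+1+0+0+0+1+0+1+0+1+0+1 mod 2 = 0
  s[1] = (011001100110011)·(110010011010111) mod 2 = 0+1+0+0+0+0+0+0+0+0+1+0+0+1+1 mod 2 = 0
  s[2] = (000111100001111)·(110010011010111) mod 2 = 0+0+0+0+1+0+0+0+0+0+0+0+1+1+1 mod 2 = 0
  s[3] = (000000011111111)·(110010011010111) mod 2 = 0+0+0+0+0+0+0+1+1+0+1+0+1+1+1 mod 2 = 0
Syndrome = 0000
s = 0: no error detected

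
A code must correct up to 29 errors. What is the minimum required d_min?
Correcting t errors requires d_min ≥ 2t + 1 = 2·29 + 1 = 59.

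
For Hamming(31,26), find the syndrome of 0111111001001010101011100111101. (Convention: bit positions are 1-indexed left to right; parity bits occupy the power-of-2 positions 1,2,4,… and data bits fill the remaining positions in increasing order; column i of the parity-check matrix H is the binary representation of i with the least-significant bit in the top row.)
Syndrome s = H · r^T (mod 2), r = 0111111001001010101011100111101:
  s[0] = (1010101010101010101010101010101)·(0111111001001010101011100111101) mod 2 = 0+0+1+0+1+0+1+0+0+0+0+0+1+0+1+0+1+0+1+0+1+0+1+0+0+0+1+0+1+0+1 mod 2 = 0
  s[1] = (0110011001100110011001100110011)·(0111111001001010101011100111101) mod 2 = 0+1+1+0+0+1+1+0+0+1+0+0+0+0+1+0+0+0+1+0+0+1+1+0+0+1+1+0+0+0+1 mod 2 = 0
  s[2] = (0001111000011110000111100001111)·(0111111001001010101011100111101) mod 2 = 0+0+0+1+1+1+1+0+0+0+0+0+1+0+1+0+0+0+0+0+1+1+1+0+0+0+0+1+1+0+1 mod 2 = 0
  s[3] = (0000000111111110000000011111111)·(0111111001001010101011100111101) mod 2 = 0+0+0+0+0+0+0+0+0+1+0+0+1+0+1+0+0+0+0+0+0+0+0+0+0+1+1+1+1+0+1 mod 2 = 0
  s[4] = (0000000000000001111111111111111)·(0111111001001010101011100111101) mod 2 = 0+0+0+0+0+0+0+0+0+0+0+0+0+0+0+0+1+0+1+0+1+1+1+0+0+1+1+1+1+0+1 mod 2 = 0
Syndrome = 00000
s = 0: no error detected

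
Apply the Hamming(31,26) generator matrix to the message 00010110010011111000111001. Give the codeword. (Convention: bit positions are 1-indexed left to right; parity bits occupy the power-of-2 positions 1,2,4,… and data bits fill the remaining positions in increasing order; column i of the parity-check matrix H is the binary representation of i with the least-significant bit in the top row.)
Codeword c = d · G (mod 2), d = 00010110010011111000111001:
  c[0] = d·G[:,0] = (00010110010011111000111001)·(11011010101101010101010101) mod 2 = 0+0+0+1+0+0+1+0+0+0+0+0+0+1+0+1+0+0+0+0+0+1+0+0+0+1 mod 2 = 0
  c[1] = d·G[:,1] = (00010110010011111000111001)·(10110110011011001100110011) mod 2 = 0+0+0+1+0+1+1+0+0+1+0+0+1+1+0+0+1+0+0+0+1+1+0+0+0+1 mod 2 = 0
  c[2] = d·G[:,2] = (00010110010011111000111001)·(10000000000000000000000000) mod 2 = 0+0+0+0+0+0+0+0+0+0+0+0+0+0+0+0+0+0+0+0+0+0+0+0+0+0 mod 2 = 0
  c[3] = d·G[:,3] = (00010110010011111000111001)·(01110001111000111100001111) mod 2 = 0+0+0+1+0+0+0+0+0+1+0+0+0+0+1+1+1+0+0+0+0+0+1+0+0+1 mod 2 = 1
  c[4] = d·G[:,4] = (00010110010011111000111001)·(01000000000000000000000000) mod 2 = 0+0+0+0+0+0+0+0+0+0+0+0+0+0+0+0+0+0+0+0+0+0+0+0+0+0 mod 2 = 0
  c[5] = d·G[:,5] = (00010110010011111000111001)·(00100000000000000000000000) mod 2 = 0+0+0+0+0+0+0+0+0+0+0+0+0+0+0+0+0+0+0+0+0+0+0+0+0+0 mod 2 = 0
  c[6] = d·G[:,6] = (00010110010011111000111001)·(00010000000000000000000000) mod 2 = 0+0+0+1+0+0+0+0+0+0+0+0+0+0+0+0+0+0+0+0+0+0+0+0+0+0 mod 2 = 1
  c[7] = d·G[:,7] = (00010110010011111000111001)·(00001111111000000011111111) mod 2 = 0+0+0+0+0+1+1+0+0+1+0+0+0+0+0+0+0+0+0+0+1+1+1+0+0+1 mod 2 = 1
  c[8] = d·G[:,8] = (00010110010011111000111001)·(00001000000000000000000000) mod 2 = 0+0+0+0+0+0+0+0+0+0+0+0+0+0+0+0+0+0+0+0+0+0+0+0+0+0 mod 2 = 0
  c[9] = d·G[:,9] = (00010110010011111000111001)·(00000100000000000000000000) mod 2 = 0+0+0+0+0+1+0+0+0+0+0+0+0+0+0+0+0+0+0+0+0+0+0+0+0+0 mod 2 = 1
  c[10] = d·G[:,10] = (00010110010011111000111001)·(00000010000000000000000000) mod 2 = 0+0+0+0+0+0+1+0+0+0+0+0+0+0+0+0+0+0+0+0+0+0+0+0+0+0 mod 2 = 1
  c[11] = d·G[:,11] = (00010110010011111000111001)·(00000001000000000000000000) mod 2 = 0+0+0+0+0+0+0+0+0+0+0+0+0+0+0+0+0+0+0+0+0+0+0+0+0+0 mod 2 = 0
  c[12] = d·G[:,12] = (00010110010011111000111001)·(00000000100000000000000000) mod 2 = 0+0+0+0+0+0+0+0+0+0+0+0+0+0+0+0+0+0+0+0+0+0+0+0+0+0 mod 2 = 0
  c[13] = d·G[:,13] = (00010110010011111000111001)·(00000000010000000000000000) mod 2 = 0+0+0+0+0+0+0+0+0+1+0+0+0+0+0+0+0+0+0+0+0+0+0+0+0+0 mod 2 = 1
  c[14] = d·G[:,14] = (00010110010011111000111001)·(00000000001000000000000000) mod 2 = 0+0+0+0+0+0+0+0+0+0+0+0+0+0+0+0+0+0+0+0+0+0+0+0+0+0 mod 2 = 0
  c[15] = d·G[:,15] = (00010110010011111000111001)·(00000000000111111111111111) mod 2 = 0+0+0+0+0+0+0+0+0+0+0+0+1+1+1+1+1+0+0+0+1+1+1+0+0+1 mod 2 = 1
  c[16] = d·G[:,16] = (00010110010011111000111001)·(00000000000100000000000000) mod 2 = 0+0+0+0+0+0+0+0+0+0+0+0+0+0+0+0+0+0+0+0+0+0+0+0+0+0 mod 2 = 0
  c[17] = d·G[:,17] = (00010110010011111000111001)·(00000000000010000000000000) mod 2 = 0+0+0+0+0+0+0+0+0+0+0+0+1+0+0+0+0+0+0+0+0+0+0+0+0+0 mod 2 = 1
  c[18] = d·G[:,18] = (00010110010011111000111001)·(00000000000001000000000000) mod 2 = 0+0+0+0+0+0+0+0+0+0+0+0+0+1+0+0+0+0+0+0+0+0+0+0+0+0 mod 2 = 1
  c[19] = d·G[:,19] = (00010110010011111000111001)·(00000000000000100000000000) mod 2 = 0+0+0+0+0+0+0+0+0+0+0+0+0+0+1+0+0+0+0+0+0+0+0+0+0+0 mod 2 = 1
  c[20] = d·G[:,20] = (00010110010011111000111001)·(00000000000000010000000000) mod 2 = 0+0+0+0+0+0+0+0+0+0+0+0+0+0+0+1+0+0+0+0+0+0+0+0+0+0 mod 2 = 1
  c[21] = d·G[:,21] = (00010110010011111000111001)·(00000000000000001000000000) mod 2 = 0+0+0+0+0+0+0+0+0+0+0+0+0+0+0+0+1+0+0+0+0+0+0+0+0+0 mod 2 = 1
  c[22] = d·G[:,22] = (00010110010011111000111001)·(00000000000000000100000000) mod 2 = 0+0+0+0+0+0+0+0+0+0+0+0+0+0+0+0+0+0+0+0+0+0+0+0+0+0 mod 2 = 0
  c[23] = d·G[:,23] = (00010110010011111000111001)·(00000000000000000010000000) mod 2 = 0+0+0+0+0+0+0+0+0+0+0+0+0+0+0+0+0+0+0+0+0+0+0+0+0+0 mod 2 = 0
  c[24] = d·G[:,24] = (00010110010011111000111001)·(00000000000000000001000000) mod 2 = 0+0+0+0+0+0+0+0+0+0+0+0+0+0+0+0+0+0+0+0+0+0+0+0+0+0 mod 2 = 0
  c[25] = d·G[:,25] = (00010110010011111000111001)·(00000000000000000000100000) mod 2 = 0+0+0+0+0+0+0+0+0+0+0+0+0+0+0+0+0+0+0+0+1+0+0+0+0+0 mod 2 = 1
  c[26] = d·G[:,26] = (00010110010011111000111001)·(00000000000000000000010000) mod 2 = 0+0+0+0+0+0+0+0+0+0+0+0+0+0+0+0+0+0+0+0+0+1+0+0+0+0 mod 2 = 1
  c[27] = d·G[:,27] = (00010110010011111000111001)·(00000000000000000000001000) mod 2 = 0+0+0+0+0+0+0+0+0+0+0+0+0+0+0+0+0+0+0+0+0+0+1+0+0+0 mod 2 = 1
  c[28] = d·G[:,28] = (00010110010011111000111001)·(00000000000000000000000100) mod 2 = 0+0+0+0+0+0+0+0+0+0+0+0+0+0+0+0+0+0+0+0+0+0+0+0+0+0 mod 2 = 0
  c[29] = d·G[:,29] = (00010110010011111000111001)·(00000000000000000000000010) mod 2 = 0+0+0+0+0+0+0+0+0+0+0+0+0+0+0+0+0+0+0+0+0+0+0+0+0+0 mod 2 = 0
  c[30] = d·G[:,30] = (00010110010011111000111001)·(00000000000000000000000001) mod 2 = 0+0+0+0+0+0+0+0+0+0+0+0+0+0+0+0+0+0+0+0+0+0+0+0+0+1 mod 2 = 1
Codeword = 0001001101100101011111000111001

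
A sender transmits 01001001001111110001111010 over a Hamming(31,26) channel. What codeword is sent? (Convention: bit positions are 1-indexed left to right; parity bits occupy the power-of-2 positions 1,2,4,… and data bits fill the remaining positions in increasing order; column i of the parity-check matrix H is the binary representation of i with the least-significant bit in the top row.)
Codeword c = d · G (mod 2), d = 01001001001111110001111010:
  c[0] = d·G[:,0] = (01001001001111110001111010)·(11011010101101010101010101) mod 2 = 0+1+0+0+1+0+0+0+0+0+1+1+0+1+0+1+0+0+0+1+0+1+0+0+0+0 mod 2 = 0
  c[1] = d·G[:,1] = (01001001001111110001111010)·(10110110011011001100110011) mod 2 = 0+0+0+0+0+0+0+0+0+0+1+0+1+1+0+0+0+0+0+0+1+1+0+0+1+0 mod 2 = 0
  c[2] = d·G[:,2] = (01001001001111110001111010)·(10000000000000000000000000) mod 2 = 0+0+0+0+0+0+0+0+0+0+0+0+0+0+0+0+0+0+0+0+0+0+0+0+0+0 mod 2 = 0
  c[3] = d·G[:,3] = (01001001001111110001111010)·(01110001111000111100001111) mod 2 = 0+1+0+0+0+0+0+1+0+0+1+0+0+0+1+1+0+0+0+0+0+0+1+0+1+0 mod 2 = 1
  c[4] = d·G[:,4] = (01001001001111110001111010)·(01000000000000000000000000) mod 2 = 0+1+0+0+0+0+0+0+0+0+0+0+0+0+0+0+0+0+0+0+0+0+0+0+0+0 mod 2 = 1
  c[5] = d·G[:,5] = (01001001001111110001111010)·(00100000000000000000000000) mod 2 = 0+0+0+0+0+0+0+0+0+0+0+0+0+0+0+0+0+0+0+0+0+0+0+0+0+0 mod 2 = 0
  c[6] = d·G[:,6] = (01001001001111110001111010)·(00010000000000000000000000) mod 2 = 0+0+0+0+0+0+0+0+0+0+0+0+0+0+0+0+0+0+0+0+0+0+0+0+0+0 mod 2 = 0
  c[7] = d·G[:,7] = (01001001001111110001111010)·(00001111111000000011111111) mod 2 = 0+0+0+0+1+0+0+1+0+0+1+0+0+0+0+0+0+0+0+1+1+1+1+0+1+0 mod 2 = 0
  c[8] = d·G[:,8] = (01001001001111110001111010)·(00001000000000000000000000) mod 2 = 0+0+0+0+1+0+0+0+0+0+0+0+0+0+0+0+0+0+0+0+0+0+0+0+0+0 mod 2 = 1
  c[9] = d·G[:,9] = (01001001001111110001111010)·(00000100000000000000000000) mod 2 = 0+0+0+0+0+0+0+0+0+0+0+0+0+0+0+0+0+0+0+0+0+0+0+0+0+0 mod 2 = 0
  c[10] = d·G[:,10] = (01001001001111110001111010)·(00000010000000000000000000) mod 2 = 0+0+0+0+0+0+0+0+0+0+0+0+0+0+0+0+0+0+0+0+0+0+0+0+0+0 mod 2 = 0
  c[11] = d·G[:,11] = (01001001001111110001111010)·(00000001000000000000000000) mod 2 = 0+0+0+0+0+0+0+1+0+0+0+0+0+0+0+0+0+0+0+0+0+0+0+0+0+0 mod 2 = 1
  c[12] = d·G[:,12] = (01001001001111110001111010)·(00000000100000000000000000) mod 2 = 0+0+0+0+0+0+0+0+0+0+0+0+0+0+0+0+0+0+0+0+0+0+0+0+0+0 mod 2 = 0
  c[13] = d·G[:,13] = (01001001001111110001111010)·(00000000010000000000000000) mod 2 = 0+0+0+0+0+0+0+0+0+0+0+0+0+0+0+0+0+0+0+0+0+0+0+0+0+0 mod 2 = 0
  c[14] = d·G[:,14] = (01001001001111110001111010)·(00000000001000000000000000) mod 2 = 0+0+0+0+0+0+0+0+0+0+1+0+0+0+0+0+0+0+0+0+0+0+0+0+0+0 mod 2 = 1
  c[15] = d·G[:,15] = (01001001001111110001111010)·(00000000000111111111111111) mod 2 = 0+0+0+0+0+0+0+0+0+0+0+1+1+1+1+1+0+0+0+1+1+1+1+0+1+0 mod 2 = 0
  c[16] = d·G[:,16] = (01001001001111110001111010)·(00000000000100000000000000) mod 2 = 0+0+0+0+0+0+0+0+0+0+0+1+0+0+0+0+0+0+0+0+0+0+0+0+0+0 mod 2 = 1
  c[17] = d·G[:,17] = (01001001001111110001111010)·(00000000000010000000000000) mod 2 = 0+0+0+0+0+0+0+0+0+0+0+0+1+0+0+0+0+0+0+0+0+0+0+0+0+0 mod 2 = 1
  c[18] = d·G[:,18] = (01001001001111110001111010)·(00000000000001000000000000) mod 2 = 0+0+0+0+0+0+0+0+0+0+0+0+0+1+0+0+0+0+0+0+0+0+0+0+0+0 mod 2 = 1
  c[19] = d·G[:,19] = (01001001001111110001111010)·(00000000000000100000000000) mod 2 = 0+0+0+0+0+0+0+0+0+0+0+0+0+0+1+0+0+0+0+0+0+0+0+0+0+0 mod 2 = 1
  c[20] = d·G[:,20] = (01001001001111110001111010)·(00000000000000010000000000) mod 2 = 0+0+0+0+0+0+0+0+0+0+0+0+0+0+0+1+0+0+0+0+0+0+0+0+0+0 mod 2 = 1
  c[21] = d·G[:,21] = (01001001001111110001111010)·(00000000000000001000000000) mod 2 = 0+0+0+0+0+0+0+0+0+0+0+0+0+0+0+0+0+0+0+0+0+0+0+0+0+0 mod 2 = 0
  c[22] = d·G[:,22] = (01001001001111110001111010)·(00000000000000000100000000) mod 2 = 0+0+0+0+0+0+0+0+0+0+0+0+0+0+0+0+0+0+0+0+0+0+0+0+0+0 mod 2 = 0
  c[23] = d·G[:,23] = (01001001001111110001111010)·(00000000000000000010000000) mod 2 = 0+0+0+0+0+0+0+0+0+0+0+0+0+0+0+0+0+0+0+0+0+0+0+0+0+0 mod 2 = 0
  c[24] = d·G[:,24] = (01001001001111110001111010)·(00000000000000000001000000) mod 2 = 0+0+0+0+0+0+0+0+0+0+0+0+0+0+0+0+0+0+0+1+0+0+0+0+0+0 mod 2 = 1
  c[25] = d·G[:,25] = (01001001001111110001111010)·(00000000000000000000100000) mod 2 = 0+0+0+0+0+0+0+0+0+0+0+0+0+0+0+0+0+0+0+0+1+0+0+0+0+0 mod 2 = 1
  c[26] = d·G[:,26] = (01001001001111110001111010)·(00000000000000000000010000) mod 2 = 0+0+0+0+0+0+0+0+0+0+0+0+0+0+0+0+0+0+0+0+0+1+0+0+0+0 mod 2 = 1
  c[27] = d·G[:,27] = (01001001001111110001111010)·(00000000000000000000001000) mod 2 = 0+0+0+0+0+0+0+0+0+0+0+0+0+0+0+0+0+0+0+0+0+0+1+0+0+0 mod 2 = 1
  c[28] = d·G[:,28] = (01001001001111110001111010)·(00000000000000000000000100) mod 2 = 0+0+0+0+0+0+0+0+0+0+0+0+0+0+0+0+0+0+0+0+0+0+0+0+0+0 mod 2 = 0
  c[29] = d·G[:,29] = (01001001001111110001111010)·(00000000000000000000000010) mod 2 = 0+0+0+0+0+0+0+0+0+0+0+0+0+0+0+0+0+0+0+0+0+0+0+0+1+0 mod 2 = 1
  c[30] = d·G[:,30] = (01001001001111110001111010)·(00000000000000000000000001) mod 2 = 0+0+0+0+0+0+0+0+0+0+0+0+0+0+0+0+0+0+0+0+0+0+0+0+0+0 mod 2 = 0
Codeword = 0001100010010010111110001111010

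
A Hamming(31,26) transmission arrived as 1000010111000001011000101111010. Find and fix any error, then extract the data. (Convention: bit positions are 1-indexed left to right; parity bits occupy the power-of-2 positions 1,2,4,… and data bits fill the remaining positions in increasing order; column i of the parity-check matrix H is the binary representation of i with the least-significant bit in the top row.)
Syndrome s = H · r^T (mod 2), r = 1000010111000001011000101111010:
  s[0] = (1010101010101010101010101010101)·(1000010111000001011000101111010) mod 2 = 1+0+0+0+0+0+0+0+1+0+0+0+0+0+0+0+0+0+1+0+0+0+1+0+1+0+1+0+0+0+0 mod 2 = 0
  s[1] = (0110011001100110011001100110011)·(1000010111000001011000101111010) mod 2 = 0+0+0+0+0+1+0+0+0+1+0+0+0+0+0+0+0+1+1+0+0+0+1+0+0+1+1+0+0+1+0 mod 2 = 0
  s[2] = (0001111000011110000111100001111)·(1000010111000001011000101111010) mod 2 = 0+0+0+0+0+1+0+0+0+0+0+0+0+0+0+0+0+0+0+0+0+0+1+0+0+0+0+1+0+1+0 mod 2 = 0
  s[3] = (0000000111111110000000011111111)·(1000010111000001011000101111010) mod 2 = 0+0+0+0+0+0+0+1+1+1+0+0+0+0+0+0+0+0+0+0+0+0+0+0+1+1+1+1+0+1+0 mod 2 = 0
  s[4] = (0000000000000001111111111111111)·(1000010111000001011000101111010) mod 2 = 0+0+0+0+0+0+0+0+0+0+0+0+0+0+0+1+0+1+1+0+0+0+1+0+1+1+1+1+0+1+0 mod 2 = 1
Syndrome = 00001
Column 16 of H equals this syndrome → error at bit 16 (1-indexed).
Flip bit 16: 1000010111000001011000101111010 → 1000010111000000011000101111010
Extract data bits at positions {3,5,6,7,9,10,11,12,13,14,15,17,18,19,20,21,22,23,24,25,26,27,28,29,30,31}: 00101100000011000101111010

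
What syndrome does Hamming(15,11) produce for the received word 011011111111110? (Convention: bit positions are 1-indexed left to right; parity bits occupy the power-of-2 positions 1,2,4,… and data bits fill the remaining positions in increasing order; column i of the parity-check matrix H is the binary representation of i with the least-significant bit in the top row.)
Syndrome s = H · r^T (mod 2), r = 011011111111110:
  s[0] = (101010101010101)·(011011111111110) mod 2 = 0+0+1+0+1+0+1+0+1+0+1+0+1+0+0 mod 2 = 0
  s[1] = (011001100110011)·(011011111111110) mod 2 = 0+1+1+0+0+1+1+0+0+1+1+0+0+1+0 mod 2 = 1
  s[2] = (000111100001111)·(011011111111110) mod 2 = 0+0+0+0+1+1+1+0+0+0+0+1+1+1+0 mod 2 = 0
  s[3] = (000000011111111)·(011011111111110) mod 2 = 0+0+0+0+0+0+0+1+1+1+1+1+1+1+0 mod 2 = 1
Syndrome = 0101
Non-zero syndrome: error at position 10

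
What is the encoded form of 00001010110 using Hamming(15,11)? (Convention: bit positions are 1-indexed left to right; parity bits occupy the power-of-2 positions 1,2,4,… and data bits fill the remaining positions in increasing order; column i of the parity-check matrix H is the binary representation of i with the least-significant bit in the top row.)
Codeword c = d · G (mod 2), d = 00001010110:
  c[0] = d·G[:,0] = (00001010110)·(11011010101) mod 2 = 0+0+0+0+1+0+1+0+1+0+0 mod 2 = 1
  c[1] = d·G[:,1] = (00001010110)·(10110110011) mod 2 = 0+0+0+0+0+0+1+0+0+1+0 mod 2 = 0
  c[2] = d·G[:,2] = (00001010110)·(10000000000) mod 2 = 0+0+0+0+0+0+0+0+0+0+0 mod 2 = 0
  c[3] = d·G[:,3] = (00001010110)·(01110001111) mod 2 = 0+0+0+0+0+0+0+0+1+1+0 mod 2 = 0
  c[4] = d·G[:,4] = (00001010110)·(01000000000) mod 2 = 0+0+0+0+0+0+0+0+0+0+0 mod 2 = 0
  c[5] = d·G[:,5] = (00001010110)·(00100000000) mod 2 = 0+0+0+0+0+0+0+0+0+0+0 mod 2 = 0
  c[6] = d·G[:,6] = (00001010110)·(00010000000) mod 2 = 0+0+0+0+0+0+0+0+0+0+0 mod 2 = 0
  c[7] = d·G[:,7] = (00001010110)·(00001111111) mod 2 = 0+0+0+0+1+0+1+0+1+1+0 mod 2 = 0
  c[8] = d·G[:,8] = (00001010110)·(00001000000) mod 2 = 0+0+0+0+1+0+0+0+0+0+0 mod 2 = 1
  c[9] = d·G[:,9] = (00001010110)·(00000100000) mod 2 = 0+0+0+0+0+0+0+0+0+0+0 mod 2 = 0
  c[10] = d·G[:,10] = (00001010110)·(00000010000) mod 2 = 0+0+0+0+0+0+1+0+0+0+0 mod 2 = 1
  c[11] = d·G[:,11] = (00001010110)·(00000001000) mod 2 = 0+0+0+0+0+0+0+0+0+0+0 mod 2 = 0
  c[12] = d·G[:,12] = (00001010110)·(00000000100) mod 2 = 0+0+0+0+0+0+0+0+1+0+0 mod 2 = 1
  c[13] = d·G[:,13] = (00001010110)·(00000000010) mod 2 = 0+0+0+0+0+0+0+0+0+1+0 mod 2 = 1
  c[14] = d·G[:,14] = (00001010110)·(00000000001) mod 2 = 0+0+0+0+0+0+0+0+0+0+0 mod 2 = 0
Codeword = 100000001010110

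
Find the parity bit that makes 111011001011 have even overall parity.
Sum of data bits: 1+1+1+0+1+1+0+0+1+0+1+1 = 8.
8 mod 2 = 0, so parity bit = 0.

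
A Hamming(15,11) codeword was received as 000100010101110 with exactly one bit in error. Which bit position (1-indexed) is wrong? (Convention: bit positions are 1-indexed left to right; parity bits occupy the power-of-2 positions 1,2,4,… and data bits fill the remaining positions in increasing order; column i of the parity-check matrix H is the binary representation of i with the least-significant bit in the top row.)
Syndrome s = H · r^T (mod 2), r = 000100010101110:
  s[0] = (101010101010101)·(000100010101110) mod 2 = 0+0+0+0+0+0+0+0+0+0+0+0+1+0+0 mod 2 = 1
  s[1] = (011001100110011)·(000100010101110) mod 2 = 0+0+0+0+0+0+0+0+0+1+0+0+0+1+0 mod 2 = 0
  s[2] = (000111100001111)·(000100010101110) mod 2 = 0+0+0+1+0+0+0+0+0+0+0+1+1+1+0 mod 2 = 0
  s[3] = (000000011111111)·(000100010101110) mod 2 = 0+0+0+0+0+0+0+1+0+1+0+1+1+1+0 mod 2 = 1
Syndrome = 1001
Column i of H is the binary representation of i, so the syndrome is the binary index of the flipped bit.
Read s = 1001 with s[0] as LSB: 1·2^0 + 0·2^1 + 0·2^2 + 1·2^3 = 9.
Error is at bit position 9.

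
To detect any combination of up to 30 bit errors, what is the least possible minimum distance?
Detecting e errors requires d_min ≥ e + 1 = 30 + 1 = 31.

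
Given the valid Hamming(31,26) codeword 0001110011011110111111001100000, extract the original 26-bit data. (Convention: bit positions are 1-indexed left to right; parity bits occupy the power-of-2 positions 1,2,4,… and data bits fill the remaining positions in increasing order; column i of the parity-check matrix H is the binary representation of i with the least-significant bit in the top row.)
Parity bits occupy power-of-2 positions; data bits are at positions {3,5,6,7,9,10,11,12,13,14,15,17,18,19,20,21,22,23,24,25,26,27,28,29,30,31} (1-indexed).
Extract: c[3]=0 c[5]=1 c[6]=1 c[7]=0 c[9]=1 c[10]=1 c[11]=0 c[12]=1 c[13]=1 c[14]=1 c[15]=1 c[17]=1 c[18]=1 c[19]=1 c[20]=1 c[21]=1 c[22]=1 c[23]=0 c[24]=0 c[25]=1 c[26]=1 c[27]=0 c[28]=0 c[29]=0 c[30]=0 c[31]=0
Data = 01101101111111111001100000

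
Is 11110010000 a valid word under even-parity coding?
Sum of all bits: 1+1+1+1+0+0+1+0+0+0+0 = 5; 5 mod 2 = 1. Result is 1 → parity error detected.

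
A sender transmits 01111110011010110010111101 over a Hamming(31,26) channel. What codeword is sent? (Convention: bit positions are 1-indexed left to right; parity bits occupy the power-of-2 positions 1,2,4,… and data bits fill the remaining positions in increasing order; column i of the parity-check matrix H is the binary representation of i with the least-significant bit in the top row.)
Codeword c = d · G (mod 2), d = 01111110011010110010111101:
  c[0] = d·G[:,0] = (01111110011010110010111101)·(11011010101101010101010101) mod 2 = 0+1+0+1+1+0+1+0+0+0+1+0+0+0+0+1+0+0+0+0+0+1+0+1+0+1 mod 2 = 1
  c[1] = d·G[:,1] = (01111110011010110010111101)·(10110110011011001100110011) mod 2 = 0+0+1+1+0+1+1+0+0+1+1+0+1+0+0+0+0+0+0+0+1+1+0+0+0+1 mod 2 = 0
  c[2] = d·G[:,2] = (01111110011010110010111101)·(10000000000000000000000000) mod 2 = 0+0+0+0+0+0+0+0+0+0+0+0+0+0+0+0+0+0+0+0+0+0+0+0+0+0 mod 2 = 0
  c[3] = d·G[:,3] = (01111110011010110010111101)·(01110001111000111100001111) mod 2 = 0+1+1+1+0+0+0+0+0+1+1+0+0+0+1+1+0+0+0+0+0+0+1+1+0+1 mod 2 = 0
  c[4] = d·G[:,4] = (01111110011010110010111101)·(01000000000000000000000000) mod 2 = 0+1+0+0+0+0+0+0+0+0+0+0+0+0+0+0+0+0+0+0+0+0+0+0+0+0 mod 2 = 1
  c[5] = d·G[:,5] = (01111110011010110010111101)·(00100000000000000000000000) mod 2 = 0+0+1+0+0+0+0+0+0+0+0+0+0+0+0+0+0+0+0+0+0+0+0+0+0+0 mod 2 = 1
  c[6] = d·G[:,6] = (01111110011010110010111101)·(00010000000000000000000000) mod 2 = 0+0+0+1+0+0+0+0+0+0+0+0+0+0+0+0+0+0+0+0+0+0+0+0+0+0 mod 2 = 1
  c[7] = d·G[:,7] = (01111110011010110010111101)·(00001111111000000011111111) mod 2 = 0+0+0+0+1+1+1+0+0+1+1+0+0+0+0+0+0+0+1+0+1+1+1+1+0+1 mod 2 = 1
  c[8] = d·G[:,8] = (01111110011010110010111101)·(00001000000000000000000000) mod 2 = 0+0+0+0+1+0+0+0+0+0+0+0+0+0+0+0+0+0+0+0+0+0+0+0+0+0 mod 2 = 1
  c[9] = d·G[:,9] = (01111110011010110010111101)·(00000100000000000000000000) mod 2 = 0+0+0+0+0+1+0+0+0+0+0+0+0+0+0+0+0+0+0+0+0+0+0+0+0+0 mod 2 = 1
  c[10] = d·G[:,10] = (01111110011010110010111101)·(00000010000000000000000000) mod 2 = 0+0+0+0+0+0+1+0+0+0+0+0+0+0+0+0+0+0+0+0+0+0+0+0+0+0 mod 2 = 1
  c[11] = d·G[:,11] = (01111110011010110010111101)·(00000001000000000000000000) mod 2 = 0+0+0+0+0+0+0+0+0+0+0+0+0+0+0+0+0+0+0+0+0+0+0+0+0+0 mod 2 = 0
  c[12] = d·G[:,12] = (01111110011010110010111101)·(00000000100000000000000000) mod 2 = 0+0+0+0+0+0+0+0+0+0+0+0+0+0+0+0+0+0+0+0+0+0+0+0+0+0 mod 2 = 0
  c[13] = d·G[:,13] = (01111110011010110010111101)·(00000000010000000000000000) mod 2 = 0+0+0+0+0+0+0+0+0+1+0+0+0+0+0+0+0+0+0+0+0+0+0+0+0+0 mod 2 = 1
  c[14] = d·G[:,14] = (01111110011010110010111101)·(00000000001000000000000000) mod 2 = 0+0+0+0+0+0+0+0+0+0+1+0+0+0+0+0+0+0+0+0+0+0+0+0+0+0 mod 2 = 1
  c[15] = d·G[:,15] = (01111110011010110010111101)·(00000000000111111111111111) mod 2 = 0+0+0+0+0+0+0+0+0+0+0+0+1+0+1+1+0+0+1+0+1+1+1+1+0+1 mod 2 = 1
  c[16] = d·G[:,16] = (01111110011010110010111101)·(00000000000100000000000000) mod 2 = 0+0+0+0+0+0+0+0+0+0+0+0+0+0+0+0+0+0+0+0+0+0+0+0+0+0 mod 2 = 0
  c[17] = d·G[:,17] = (01111110011010110010111101)·(00000000000010000000000000) mod 2 = 0+0+0+0+0+0+0+0+0+0+0+0+1+0+0+0+0+0+0+0+0+0+0+0+0+0 mod 2 = 1
  c[18] = d·G[:,18] = (01111110011010110010111101)·(00000000000001000000000000) mod 2 = 0+0+0+0+0+0+0+0+0+0+0+0+0+0+0+0+0+0+0+0+0+0+0+0+0+0 mod 2 = 0
  c[19] = d·G[:,19] = (01111110011010110010111101)·(00000000000000100000000000) mod 2 = 0+0+0+0+0+0+0+0+0+0+0+0+0+0+1+0+0+0+0+0+0+0+0+0+0+0 mod 2 = 1
  c[20] = d·G[:,20] = (01111110011010110010111101)·(00000000000000010000000000) mod 2 = 0+0+0+0+0+0+0+0+0+0+0+0+0+0+0+1+0+0+0+0+0+0+0+0+0+0 mod 2 = 1
  c[21] = d·G[:,21] = (01111110011010110010111101)·(00000000000000001000000000) mod 2 = 0+0+0+0+0+0+0+0+0+0+0+0+0+0+0+0+0+0+0+0+0+0+0+0+0+0 mod 2 = 0
  c[22] = d·G[:,22] = (01111110011010110010111101)·(00000000000000000100000000) mod 2 = 0+0+0+0+0+0+0+0+0+0+0+0+0+0+0+0+0+0+0+0+0+0+0+0+0+0 mod 2 = 0
  c[23] = d·G[:,23] = (01111110011010110010111101)·(00000000000000000010000000) mod 2 = 0+0+0+0+0+0+0+0+0+0+0+0+0+0+0+0+0+0+1+0+0+0+0+0+0+0 mod 2 = 1
  c[24] = d·G[:,24] = (01111110011010110010111101)·(00000000000000000001000000) mod 2 = 0+0+0+0+0+0+0+0+0+0+0+0+0+0+0+0+0+0+0+0+0+0+0+0+0+0 mod 2 = 0
  c[25] = d·G[:,25] = (01111110011010110010111101)·(00000000000000000000100000) mod 2 = 0+0+0+0+0+0+0+0+0+0+0+0+0+0+0+0+0+0+0+0+1+0+0+0+0+0 mod 2 = 1
  c[26] = d·G[:,26] = (01111110011010110010111101)·(00000000000000000000010000) mod 2 = 0+0+0+0+0+0+0+0+0+0+0+0+0+0+0+0+0+0+0+0+0+1+0+0+0+0 mod 2 = 1
  c[27] = d·G[:,27] = (01111110011010110010111101)·(00000000000000000000001000) mod 2 = 0+0+0+0+0+0+0+0+0+0+0+0+0+0+0+0+0+0+0+0+0+0+1+0+0+0 mod 2 = 1
  c[28] = d·G[:,28] = (01111110011010110010111101)·(00000000000000000000000100) mod 2 = 0+0+0+0+0+0+0+0+0+0+0+0+0+0+0+0+0+0+0+0+0+0+0+1+0+0 mod 2 = 1
  c[29] = d·G[:,29] = (01111110011010110010111101)·(00000000000000000000000010) mod 2 = 0+0+0+0+0+0+0+0+0+0+0+0+0+0+0+0+0+0+0+0+0+0+0+0+0+0 mod 2 = 0
  c[30] = d·G[:,30] = (01111110011010110010111101)·(00000000000000000000000001) mod 2 = 0+0+0+0+0+0+0+0+0+0+0+0+0+0+0+0+0+0+0+0+0+0+0+0+0+1 mod 2 = 1
Codeword = 1000111111100111010110010111101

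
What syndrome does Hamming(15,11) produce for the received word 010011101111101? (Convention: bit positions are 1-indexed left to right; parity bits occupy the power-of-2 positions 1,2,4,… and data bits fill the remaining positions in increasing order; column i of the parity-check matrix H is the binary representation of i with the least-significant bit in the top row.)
Syndrome s = H · r^T (mod 2), r = 010011101111101:
  s[0] = (101010101010101)·(010011101111101) mod 2 = 0+0+0+0+1+0+1+0+1+0+1+0+1+0+1 mod 2 = 0
  s[1] = (011001100110011)·(010011101111101) mod 2 = 0+1+0+0+0+1+1+0+0+1+1+0+0+0+1 mod 2 = 0
  s[2] = (000111100001111)·(010011101111101) mod 2 = 0+0+0+0+1+1+1+0+0+0+0+1+1+0+1 mod 2 = 0
  s[3] = (000000011111111)·(010011101111101) mod 2 = 0+0+0+0+0+0+0+0+1+1+1+1+1+0+1 mod 2 = 0
Syndrome = 0000
s = 0: no error detected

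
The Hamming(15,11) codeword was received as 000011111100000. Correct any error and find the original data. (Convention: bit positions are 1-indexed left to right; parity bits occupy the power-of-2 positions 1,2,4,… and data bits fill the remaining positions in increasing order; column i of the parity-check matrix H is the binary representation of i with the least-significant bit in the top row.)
Syndrome s = H · r^T (mod 2), r = 000011111100000:
  s[0] = (101010101010101)·(000011111100000) mod 2 = 0+0+0+0+1+0+1+0+1+0+0+0+0+0+0 mod 2 = 1
  s[1] = (011001100110011)·(000011111100000) mod 2 = 0+0+0+0+0+1+1+0+0+1+0+0+0+0+0 mod 2 = 1
  s[2] = (000111100001111)·(000011111100000) mod 2 = 0+0+0+0+1+1+1+0+0+0+0+0+0+0+0 mod 2 = 1
  s[3] = (000000011111111)·(000011111100000) mod 2 = 0+0+0+0+0+0+0+1+1+1+0+0+0+0+0 mod 2 = 1
Syndrome = 1111
Column 15 of H equals this syndrome → error at bit 15 (1-indexed).
Flip bit 15: 000011111100000 → 000011111100001
Extract data bits at positions {3,5,6,7,9,10,11,12,13,14,15}: 01111100001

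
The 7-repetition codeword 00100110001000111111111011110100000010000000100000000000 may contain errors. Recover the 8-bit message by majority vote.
Split into 7-bit blocks and majority-vote each:
  block 1 = 0010011: 3 ones, 4 zeros → 0
  block 2 = 0001000: 1 ones, 6 zeros → 0
  block 3 = 1111111: 7 ones, 0 zeros → 1
  block 4 = 1101111: 6 ones, 1 zeros → 1
  block 5 = 0100000: 1 ones, 6 zeros → 0
  block 6 = 0100000: 1 ones, 6 zeros → 0
  block 7 = 0010000: 1 ones, 6 zeros → 0
  block 8 = 0000000: 0 ones, 7 zeros → 0
Decoded = 00110000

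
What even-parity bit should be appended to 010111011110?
Sum of data bits: 0+1+0+1+1+1+0+1+1+1+1+0 = 8.
8 mod 2 = 0, so parity bit = 0.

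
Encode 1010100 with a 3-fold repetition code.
Repeat each bit 3× and concatenate:
1→111  0→000  1→111  0→000  1→111  0→000  0→000
Codeword = 111000111000111000000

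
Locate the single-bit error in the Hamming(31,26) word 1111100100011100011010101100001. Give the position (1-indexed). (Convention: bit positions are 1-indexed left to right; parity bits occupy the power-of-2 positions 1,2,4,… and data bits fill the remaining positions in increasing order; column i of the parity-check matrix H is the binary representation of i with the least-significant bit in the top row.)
Syndrome s = H · r^T (mod 2), r = 1111100100011100011010101100001:
  s[0] = (1010101010101010101010101010101)·(1111100100011100011010101100001) mod 2 = 1+0+1+0+1+0+0+0+0+0+0+0+1+0+0+0+0+0+1+0+1+0+1+0+1+0+0+0+0+0+1 mod 2 = 1
  s[1] = (0110011001100110011001100110011)·(1111100100011100011010101100001) mod 2 = 0+1+1+0+0+0+0+0+0+0+0+0+0+1+0+0+0+1+1+0+0+0+1+0+0+1+0+0+0+0+1 mod 2 = 0
  s[2] = (0001111000011110000111100001111)·(1111100100011100011010101100001) mod 2 = 0+0+0+1+1+0+0+0+0+0+0+1+1+1+0+0+0+0+0+0+1+0+1+0+0+0+0+0+0+0+1 mod 2 = 0
  s[3] = (0000000111111110000000011111111)·(1111100100011100011010101100001) mod 2 = 0+0+0+0+0+0+0+1+0+0+0+1+1+1+0+0+0+0+0+0+0+0+0+0+1+1+0+0+0+0+1 mod 2 = 1
  s[4] = (0000000000000001111111111111111)·(1111100100011100011010101100001) mod 2 = 0+0+0+0+0+0+0+0+0+0+0+0+0+0+0+0+0+1+1+0+1+0+1+0+1+1+0+0+0+0+1 mod 2 = 1
Syndrome = 10011
Column i of H is the binary representation of i, so the syndrome is the binary index of the flipped bit.
Read s = 10011 with s[0] as LSB: 1·2^0 + 0·2^1 + 0·2^2 + 1·2^3 + 1·2^4 = 25.
Error is at bit position 25.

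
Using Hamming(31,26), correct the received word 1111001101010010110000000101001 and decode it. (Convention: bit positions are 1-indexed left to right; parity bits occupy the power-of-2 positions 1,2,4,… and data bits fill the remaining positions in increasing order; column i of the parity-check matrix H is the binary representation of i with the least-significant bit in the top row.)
Syndrome s = H · r^T (mod 2), r = 1111001101010010110000000101001:
  s[0] = (1010101010101010101010101010101)·(1111001101010010110000000101001) mod 2 = 1+0+1+0+0+0+1+0+0+0+0+0+0+0+1+0+1+0+0+0+0+0+0+0+0+0+0+0+0+0+1 mod 2 = 0
  s[1] = (0110011001100110011001100110011)·(1111001101010010110000000101001) mod 2 = 0+1+1+0+0+0+1+0+0+1+0+0+0+0+1+0+0+1+0+0+0+0+0+0+0+1+0+0+0+0+1 mod 2 = 0
  s[2] = (0001111000011110000111100001111)·(1111001101010010110000000101001) mod 2 = 0+0+0+1+0+0+1+0+0+0+0+1+0+0+1+0+0+0+0+0+0+0+0+0+0+0+0+1+0+0+1 mod 2 = 0
  s[3] = (0000000111111110000000011111111)·(1111001101010010110000000101001) mod 2 = 0+0+0+0+0+0+0+1+0+1+0+1+0+0+1+0+0+0+0+0+0+0+0+0+0+1+0+1+0+0+1 mod 2 = 1
  s[4] = (0000000000000001111111111111111)·(1111001101010010110000000101001) mod 2 = 0+0+0+0+0+0+0+0+0+0+0+0+0+0+0+0+1+1+0+0+0+0+0+0+0+1+0+1+0+0+1 mod 2 = 1
Syndrome = 00011
Column 24 of H equals this syndrome → error at bit 24 (1-indexed).
Flip bit 24: 1111001101010010110000000101001 → 1111001101010010110000010101001
Extract data bits at positions {3,5,6,7,9,10,11,12,13,14,15,17,18,19,20,21,22,23,24,25,26,27,28,29,30,31}: 10010101001110000010101001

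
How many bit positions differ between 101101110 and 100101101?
XOR = 001000011, count of 1s = 3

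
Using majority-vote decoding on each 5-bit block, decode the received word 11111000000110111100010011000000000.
Split into 5-bit blocks and majority-vote each:
  block 1 = 11111: 5 ones, 0 zeros → 1
  block 2 = 00000: 0 ones, 5 zeros → 0
  block 3 = 01101: 3 ones, 2 zeros → 1
  block 4 = 11100: 3 ones, 2 zeros → 1
  block 5 = 01001: 2 ones, 3 zeros → 0
  block 6 = 10000: 1 ones, 4 zeros → 0
  block 7 = 00000: 0 ones, 5 zeros → 0
Decoded = 1011000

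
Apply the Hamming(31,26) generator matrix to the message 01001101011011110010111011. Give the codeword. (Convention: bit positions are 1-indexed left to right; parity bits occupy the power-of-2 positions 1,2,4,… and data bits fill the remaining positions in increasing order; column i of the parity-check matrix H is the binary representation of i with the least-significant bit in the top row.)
Codeword c = d · G (mod 2), d = 01001101011011110010111011:
  c[0] = d·G[:,0] = (01001101011011110010111011)·(11011010101101010101010101) mod 2 = 0+1+0+0+1+0+0+0+0+0+1+0+0+1+0+1+0+0+0+0+0+1+0+0+0+1 mod 2 = 1
  c[1] = d·G[:,1] = (01001101011011110010111011)·(10110110011011001100110011) mod 2 = 0+0+0+0+0+1+0+0+0+1+1+0+1+1+0+0+0+0+0+0+1+1+0+0+1+1 mod 2 = 1
  c[2] = d·G[:,2] = (01001101011011110010111011)·(10000000000000000000000000) mod 2 = 0+0+0+0+0+0+0+0+0+0+0+0+0+0+0+0+0+0+0+0+0+0+0+0+0+0 mod 2 = 0
  c[3] = d·G[:,3] = (01001101011011110010111011)·(01110001111000111100001111) mod 2 = 0+1+0+0+0+0+0+1+0+1+1+0+0+0+1+1+0+0+0+0+0+0+1+0+1+1 mod 2 = 1
  c[4] = d·G[:,4] = (01001101011011110010111011)·(01000000000000000000000000) mod 2 = 0+1+0+0+0+0+0+0+0+0+0+0+0+0+0+0+0+0+0+0+0+0+0+0+0+0 mod 2 = 1
  c[5] = d·G[:,5] = (01001101011011110010111011)·(00100000000000000000000000) mod 2 = 0+0+0+0+0+0+0+0+0+0+0+0+0+0+0+0+0+0+0+0+0+0+0+0+0+0 mod 2 = 0
  c[6] = d·G[:,6] = (01001101011011110010111011)·(00010000000000000000000000) mod 2 = 0+0+0+0+0+0+0+0+0+0+0+0+0+0+0+0+0+0+0+0+0+0+0+0+0+0 mod 2 = 0
  c[7] = d·G[:,7] = (01001101011011110010111011)·(00001111111000000011111111) mod 2 = 0+0+0+0+1+1+0+1+0+1+1+0+0+0+0+0+0+0+1+0+1+1+1+0+1+1 mod 2 = 1
  c[8] = d·G[:,8] = (01001101011011110010111011)·(00001000000000000000000000) mod 2 = 0+0+0+0+1+0+0+0+0+0+0+0+0+0+0+0+0+0+0+0+0+0+0+0+0+0 mod 2 = 1
  c[9] = d·G[:,9] = (01001101011011110010111011)·(00000100000000000000000000) mod 2 = 0+0+0+0+0+1+0+0+0+0+0+0+0+0+0+0+0+0+0+0+0+0+0+0+0+0 mod 2 = 1
  c[10] = d·G[:,10] = (01001101011011110010111011)·(00000010000000000000000000) mod 2 = 0+0+0+0+0+0+0+0+0+0+0+0+0+0+0+0+0+0+0+0+0+0+0+0+0+0 mod 2 = 0
  c[11] = d·G[:,11] = (01001101011011110010111011)·(00000001000000000000000000) mod 2 = 0+0+0+0+0+0+0+1+0+0+0+0+0+0+0+0+0+0+0+0+0+0+0+0+0+0 mod 2 = 1
  c[12] = d·G[:,12] = (01001101011011110010111011)·(00000000100000000000000000) mod 2 = 0+0+0+0+0+0+0+0+0+0+0+0+0+0+0+0+0+0+0+0+0+0+0+0+0+0 mod 2 = 0
  c[13] = d·G[:,13] = (01001101011011110010111011)·(00000000010000000000000000) mod 2 = 0+0+0+0+0+0+0+0+0+1+0+0+0+0+0+0+0+0+0+0+0+0+0+0+0+0 mod 2 = 1
  c[14] = d·G[:,14] = (01001101011011110010111011)·(00000000001000000000000000) mod 2 = 0+0+0+0+0+0+0+0+0+0+1+0+0+0+0+0+0+0+0+0+0+0+0+0+0+0 mod 2 = 1
  c[15] = d·G[:,15] = (01001101011011110010111011)·(00000000000111111111111111) mod 2 = 0+0+0+0+0+0+0+0+0+0+0+0+1+1+1+1+0+0+1+0+1+1+1+0+1+1 mod 2 = 0
  c[16] = d·G[:,16] = (01001101011011110010111011)·(00000000000100000000000000) mod 2 = 0+0+0+0+0+0+0+0+0+0+0+0+0+0+0+0+0+0+0+0+0+0+0+0+0+0 mod 2 = 0
  c[17] = d·G[:,17] = (01001101011011110010111011)·(00000000000010000000000000) mod 2 = 0+0+0+0+0+0+0+0+0+0+0+0+1+0+0+0+0+0+0+0+0+0+0+0+0+0 mod 2 = 1
  c[18] = d·G[:,18] = (01001101011011110010111011)·(00000000000001000000000000) mod 2 = 0+0+0+0+0+0+0+0+0+0+0+0+0+1+0+0+0+0+0+0+0+0+0+0+0+0 mod 2 = 1
  c[19] = d·G[:,19] = (01001101011011110010111011)·(00000000000000100000000000) mod 2 = 0+0+0+0+0+0+0+0+0+0+0+0+0+0+1+0+0+0+0+0+0+0+0+0+0+0 mod 2 = 1
  c[20] = d·G[:,20] = (01001101011011110010111011)·(00000000000000010000000000) mod 2 = 0+0+0+0+0+0+0+0+0+0+0+0+0+0+0+1+0+0+0+0+0+0+0+0+0+0 mod 2 = 1
  c[21] = d·G[:,21] = (01001101011011110010111011)·(00000000000000001000000000) mod 2 = 0+0+0+0+0+0+0+0+0+0+0+0+0+0+0+0+0+0+0+0+0+0+0+0+0+0 mod 2 = 0
  c[22] = d·G[:,22] = (01001101011011110010111011)·(00000000000000000100000000) mod 2 = 0+0+0+0+0+0+0+0+0+0+0+0+0+0+0+0+0+0+0+0+0+0+0+0+0+0 mod 2 = 0
  c[23] = d·G[:,23] = (01001101011011110010111011)·(00000000000000000010000000) mod 2 = 0+0+0+0+0+0+0+0+0+0+0+0+0+0+0+0+0+0+1+0+0+0+0+0+0+0 mod 2 = 1
  c[24] = d·G[:,24] = (01001101011011110010111011)·(00000000000000000001000000) mod 2 = 0+0+0+0+0+0+0+0+0+0+0+0+0+0+0+0+0+0+0+0+0+0+0+0+0+0 mod 2 = 0
  c[25] = d·G[:,25] = (01001101011011110010111011)·(00000000000000000000100000) mod 2 = 0+0+0+0+0+0+0+0+0+0+0+0+0+0+0+0+0+0+0+0+1+0+0+0+0+0 mod 2 = 1
  c[26] = d·G[:,26] = (01001101011011110010111011)·(00000000000000000000010000) mod 2 = 0+0+0+0+0+0+0+0+0+0+0+0+0+0+0+0+0+0+0+0+0+1+0+0+0+0 mod 2 = 1
  c[27] = d·G[:,27] = (01001101011011110010111011)·(00000000000000000000001000) mod 2 = 0+0+0+0+0+0+0+0+0+0+0+0+0+0+0+0+0+0+0+0+0+0+1+0+0+0 mod 2 = 1
  c[28] = d·G[:,28] = (01001101011011110010111011)·(00000000000000000000000100) mod 2 = 0+0+0+0+0+0+0+0+0+0+0+0+0+0+0+0+0+0+0+0+0+0+0+0+0+0 mod 2 = 0
  c[29] = d·G[:,29] = (01001101011011110010111011)·(00000000000000000000000010) mod 2 = 0+0+0+0+0+0+0+0+0+0+0+0+0+0+0+0+0+0+0+0+0+0+0+0+1+0 mod 2 = 1
  c[30] = d·G[:,30] = (01001101011011110010111011)·(00000000000000000000000001) mod 2 = 0+0+0+0+0+0+0+0+0+0+0+0+0+0+0+0+0+0+0+0+0+0+0+0+0+1 mod 2 = 1
Codeword = 1101100111010110011110010111011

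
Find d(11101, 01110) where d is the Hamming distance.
XOR = 10011, count of 1s = 3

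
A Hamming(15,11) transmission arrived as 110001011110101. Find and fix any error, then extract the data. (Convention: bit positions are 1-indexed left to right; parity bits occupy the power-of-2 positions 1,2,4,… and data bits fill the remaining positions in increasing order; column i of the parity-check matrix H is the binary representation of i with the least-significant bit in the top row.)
Syndrome s = H · r^T (mod 2), r = 110001011110101:
  s[0] = (101010101010101)·(110001011110101) mod 2 = 1+0+0+0+0+0+0+0+1+0+1+0+1+0+1 mod 2 = 1
  s[1] = (011001100110011)·(110001011110101) mod 2 = 0+1+0+0+0+1+0+0+0+1+1+0+0+0+1 mod 2 = 1
  s[2] = (000111100001111)·(110001011110101) mod 2 = 0+0+0+0+0+1+0+0+0+0+0+0+1+0+1 mod 2 = 1
  s[3] = (000000011111111)·(110001011110101) mod 2 = 0+0+0+0+0+0+0+1+1+1+1+0+1+0+1 mod 2 = 0
Syndrome = 1110
Column 7 of H equals this syndrome → error at bit 7 (1-indexed).
Flip bit 7: 110001011110101 → 110001111110101
Extract data bits at positions {3,5,6,7,9,10,11,12,13,14,15}: 00111110101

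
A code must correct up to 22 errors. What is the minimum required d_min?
Correcting t errors requires d_min ≥ 2t + 1 = 2·22 + 1 = 45.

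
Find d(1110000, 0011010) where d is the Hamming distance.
XOR = 1101010, count of 1s = 4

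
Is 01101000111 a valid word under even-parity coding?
Sum of all bits: 0+1+1+0+1+0+0+0+1+1+1 = 6; 6 mod 2 = 0. Result is 0 → valid parity.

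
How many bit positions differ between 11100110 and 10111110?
XOR = 01011000, count of 1s = 3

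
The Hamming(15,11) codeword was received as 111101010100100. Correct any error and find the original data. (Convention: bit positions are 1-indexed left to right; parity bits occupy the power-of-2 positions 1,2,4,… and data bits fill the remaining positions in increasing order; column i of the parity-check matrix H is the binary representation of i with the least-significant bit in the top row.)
Syndrome s = H · r^T (mod 2), r = 111101010100100:
  s[0] = (101010101010101)·(111101010100100) mod 2 = 1+0+1+0+0+0+0+0+0+0+0+0+1+0+0 mod 2 = 1
  s[1] = (011001100110011)·(111101010100100) mod 2 = 0+1+1+0+0+1+0+0+0+1+0+0+0+0+0 mod 2 = 0
  s[2] = (000111100001111)·(111101010100100) mod 2 = 0+0+0+1+0+1+0+0+0+0+0+0+1+0+0 mod 2 = 1
  s[3] = (000000011111111)·(111101010100100) mod 2 = 0+0+0+0+0+0+0+1+0+1+0+0+1+0+0 mod 2 = 1
Syndrome = 1011
Column 13 of H equals this syndrome → error at bit 13 (1-indexed).
Flip bit 13: 111101010100100 → 111101010100000
Extract data bits at positions {3,5,6,7,9,10,11,12,13,14,15}: 10100100000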